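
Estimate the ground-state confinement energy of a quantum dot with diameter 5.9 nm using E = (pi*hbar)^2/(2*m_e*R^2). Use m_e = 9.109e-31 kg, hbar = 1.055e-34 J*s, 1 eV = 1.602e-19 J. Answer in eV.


Radius R = 5.9/2 = 2.95 nm = 2.95e-09 m
E = (pi * 1.055e-34)^2 / (2 * 9.109e-31 * (2.95e-09)^2)
E(J) = 6.92883e-21
E = E(J) / 1.602e-19 = 0.0433 eV

0.0433


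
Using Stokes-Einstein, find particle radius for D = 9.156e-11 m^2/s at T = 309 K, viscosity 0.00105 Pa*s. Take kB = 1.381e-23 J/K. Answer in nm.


Stokes-Einstein: R = kB*T / (6*pi*eta*D)
R = 1.381e-23 * 309 / (6 * pi * 0.00105 * 9.156e-11)
R = 2.35481e-09 m = 2.35 nm

2.35


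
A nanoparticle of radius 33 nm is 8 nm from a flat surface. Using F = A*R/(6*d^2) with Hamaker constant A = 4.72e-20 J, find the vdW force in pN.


Convert to SI: R = 33 nm = 3.3e-08 m, d = 8 nm = 8e-09 m
F = A * R / (6 * d^2)
F = 4.72e-20 * 3.3e-08 / (6 * (8e-09)^2)
F = 4.05625e-12 N = 4.056 pN

4.056


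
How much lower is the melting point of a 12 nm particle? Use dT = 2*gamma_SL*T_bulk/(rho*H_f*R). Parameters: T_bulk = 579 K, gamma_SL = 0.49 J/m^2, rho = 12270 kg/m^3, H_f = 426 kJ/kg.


Radius R = 12/2 = 6 nm = 6e-09 m
Convert H_f = 426 kJ/kg = 426000 J/kg
dT = 2 * gamma_SL * T_bulk / (rho * H_f * R)
dT = 2 * 0.49 * 579 / (12270 * 426000 * 6e-09)
dT = 18.1 K

18.1


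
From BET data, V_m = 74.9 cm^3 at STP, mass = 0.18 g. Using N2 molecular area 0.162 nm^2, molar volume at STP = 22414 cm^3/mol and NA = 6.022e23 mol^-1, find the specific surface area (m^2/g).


Number of moles in monolayer = V_m / 22414 = 74.9 / 22414 = 0.00334166
Number of molecules = moles * NA = 0.00334166 * 6.022e23
SA = molecules * sigma / mass
SA = (74.9 / 22414) * 6.022e23 * 0.162e-18 / 0.18
SA = 1811.1 m^2/g

1811.1


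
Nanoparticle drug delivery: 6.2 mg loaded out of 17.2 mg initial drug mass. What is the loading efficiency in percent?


Drug loading efficiency = (drug loaded / drug initial) * 100
DLE = 6.2 / 17.2 * 100
DLE = 0.3605 * 100
DLE = 36.05%

36.05


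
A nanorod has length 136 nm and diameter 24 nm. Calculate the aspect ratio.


Aspect ratio AR = length / diameter
AR = 136 / 24
AR = 5.67

5.67


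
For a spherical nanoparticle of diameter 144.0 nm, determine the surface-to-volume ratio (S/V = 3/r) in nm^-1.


Radius r = 144.0/2 = 72 nm
S/V = 3 / r = 3 / 72
S/V = 0.0417 nm^-1

0.0417


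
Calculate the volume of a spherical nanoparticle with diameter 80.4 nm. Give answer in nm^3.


Radius r = 80.4/2 = 40.2 nm
Volume V = (4/3) * pi * r^3
V = (4/3) * pi * (40.2)^3
V = 272123.95 nm^3

272123.95


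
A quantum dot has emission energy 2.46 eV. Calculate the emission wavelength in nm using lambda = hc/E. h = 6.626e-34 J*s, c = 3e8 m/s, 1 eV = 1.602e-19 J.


Convert energy: E = 2.46 eV = 2.46 * 1.602e-19 = 3.94092e-19 J
lambda = h*c / E = 6.626e-34 * 3e8 / 3.94092e-19
lambda = 5.044e-07 m = 504.4 nm

504.4


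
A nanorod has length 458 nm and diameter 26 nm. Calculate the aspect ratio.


Aspect ratio AR = length / diameter
AR = 458 / 26
AR = 17.62

17.62


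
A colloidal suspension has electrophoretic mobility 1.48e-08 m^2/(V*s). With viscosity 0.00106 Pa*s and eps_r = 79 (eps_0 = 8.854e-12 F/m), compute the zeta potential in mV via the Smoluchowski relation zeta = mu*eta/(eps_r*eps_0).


Smoluchowski equation: zeta = mu * eta / (eps_r * eps_0)
zeta = 1.48e-08 * 0.00106 / (79 * 8.854e-12)
zeta = 0.022429 V = 22.43 mV

22.43


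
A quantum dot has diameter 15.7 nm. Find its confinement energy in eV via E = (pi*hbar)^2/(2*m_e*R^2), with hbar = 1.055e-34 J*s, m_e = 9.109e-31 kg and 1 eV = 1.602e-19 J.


Radius R = 15.7/2 = 7.85 nm = 7.85e-09 m
E = (pi * 1.055e-34)^2 / (2 * 9.109e-31 * (7.85e-09)^2)
E(J) = 9.78509e-22
E = E(J) / 1.602e-19 = 0.0061 eV

0.0061


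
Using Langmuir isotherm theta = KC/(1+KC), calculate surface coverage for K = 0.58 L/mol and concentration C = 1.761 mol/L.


Langmuir isotherm: theta = K*C / (1 + K*C)
K*C = 0.58 * 1.761 = 1.02138
theta = 1.02138 / (1 + 1.02138) = 1.02138 / 2.02138
theta = 0.5053

0.5053


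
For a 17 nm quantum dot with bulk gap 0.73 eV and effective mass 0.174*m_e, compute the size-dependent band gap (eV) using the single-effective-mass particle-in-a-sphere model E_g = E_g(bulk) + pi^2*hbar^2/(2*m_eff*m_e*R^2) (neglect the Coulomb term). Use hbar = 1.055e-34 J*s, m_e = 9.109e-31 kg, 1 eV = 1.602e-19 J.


Radius R = 17/2 nm = 8.5e-09 m
Confinement energy dE = pi^2 * hbar^2 / (2 * m_eff * m_e * R^2)
dE = pi^2 * (1.055e-34)^2 / (2 * 0.174 * 9.109e-31 * (8.5e-09)^2) J, divided by 1.602e-19 J/eV
dE = 0.0299 eV
Total band gap = E_g(bulk) + dE = 0.73 + 0.0299 = 0.7599 eV

0.7599


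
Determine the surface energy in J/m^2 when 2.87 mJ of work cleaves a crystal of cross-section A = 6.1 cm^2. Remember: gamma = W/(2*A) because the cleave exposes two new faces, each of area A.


Convert: A = 6.1 cm^2 = 0.00061 m^2, W = 2.87 mJ = 0.00287 J
Cleaving exposes two faces of area A, so total new surface = 2*A and gamma = W / (2*A)
gamma = 0.00287 / (2 * 0.00061)
gamma = 2.352 J/m^2

2.352


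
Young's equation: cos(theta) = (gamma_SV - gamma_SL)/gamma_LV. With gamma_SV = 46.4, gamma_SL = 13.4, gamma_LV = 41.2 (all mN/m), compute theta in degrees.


cos(theta) = (gamma_SV - gamma_SL) / gamma_LV
cos(theta) = (46.4 - 13.4) / 41.2
cos(theta) = 0.800971
theta = arccos(0.800971) = 36.78 degrees

36.78


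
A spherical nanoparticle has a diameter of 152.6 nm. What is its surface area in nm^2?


Radius r = 152.6/2 = 76.3 nm
Surface area SA = 4 * pi * r^2
SA = 4 * pi * (76.3)^2
SA = 73157.51 nm^2

73157.51


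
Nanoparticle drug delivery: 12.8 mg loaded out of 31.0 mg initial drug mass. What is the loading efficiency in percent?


Drug loading efficiency = (drug loaded / drug initial) * 100
DLE = 12.8 / 31.0 * 100
DLE = 0.4129 * 100
DLE = 41.29%

41.29


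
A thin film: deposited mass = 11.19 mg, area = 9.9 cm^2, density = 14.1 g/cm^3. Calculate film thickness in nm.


Convert: m = 11.19 mg = 1.1190e-05 kg, A = 9.9 cm^2 = 9.9000e-04 m^2, rho = 14.1 g/cm^3 = 14100 kg/m^3
t = m / (A * rho)
t = 1.1190e-05 / (9.9000e-04 * 14100)
t = 8.0163e-07 m = 801.6 nm

801.6


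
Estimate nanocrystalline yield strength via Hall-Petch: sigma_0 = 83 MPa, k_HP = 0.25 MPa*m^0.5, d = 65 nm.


d = 65 nm = 6.5e-08 m
sqrt(d) = 0.000254951
Hall-Petch contribution = k / sqrt(d) = 0.25 / 0.000254951 = 980.6 MPa
sigma = sigma_0 + k/sqrt(d) = 83 + 980.6 = 1063.6 MPa

1063.6


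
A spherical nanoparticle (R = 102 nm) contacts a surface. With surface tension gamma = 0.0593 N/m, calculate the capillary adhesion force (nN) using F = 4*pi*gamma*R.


Convert radius: R = 102 nm = 1.02e-07 m
F = 4 * pi * gamma * R
F = 4 * pi * 0.0593 * 1.02e-07
F = 7.60089e-08 N = 76.0089 nN

76.0089


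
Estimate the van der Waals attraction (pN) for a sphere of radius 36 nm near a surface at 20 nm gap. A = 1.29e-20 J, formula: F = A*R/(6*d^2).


Convert to SI: R = 36 nm = 3.6e-08 m, d = 20 nm = 2e-08 m
F = A * R / (6 * d^2)
F = 1.29e-20 * 3.6e-08 / (6 * (2e-08)^2)
F = 1.935e-13 N = 0.193 pN

0.193


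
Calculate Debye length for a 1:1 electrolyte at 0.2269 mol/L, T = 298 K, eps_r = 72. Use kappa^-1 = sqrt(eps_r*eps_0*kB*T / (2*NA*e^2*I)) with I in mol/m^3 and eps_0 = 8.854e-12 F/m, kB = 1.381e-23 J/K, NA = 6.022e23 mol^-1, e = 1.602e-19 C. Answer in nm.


Ionic strength I = 0.2269 * 1^2 * 1000 = 226.9 mol/m^3
kappa^-1 = sqrt(72 * 8.854e-12 * 1.381e-23 * 298 / (2 * 6.022e23 * (1.602e-19)^2 * 226.9))
kappa^-1 = 0.612 nm

0.612


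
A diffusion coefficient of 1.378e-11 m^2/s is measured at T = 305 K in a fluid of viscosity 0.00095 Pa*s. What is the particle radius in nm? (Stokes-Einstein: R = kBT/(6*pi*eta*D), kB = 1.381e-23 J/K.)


Stokes-Einstein: R = kB*T / (6*pi*eta*D)
R = 1.381e-23 * 305 / (6 * pi * 0.00095 * 1.378e-11)
R = 1.70695e-08 m = 17.07 nm

17.07


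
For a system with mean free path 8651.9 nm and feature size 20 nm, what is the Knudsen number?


Knudsen number Kn = lambda / L
Kn = 8651.9 / 20
Kn = 432.595

432.595


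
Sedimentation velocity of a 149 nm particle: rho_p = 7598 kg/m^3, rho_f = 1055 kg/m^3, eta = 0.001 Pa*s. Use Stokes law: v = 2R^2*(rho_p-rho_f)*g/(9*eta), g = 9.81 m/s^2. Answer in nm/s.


Radius R = 149/2 nm = 7.45e-08 m
Density difference = 7598 - 1055 = 6543 kg/m^3
v = 2 * R^2 * (rho_p - rho_f) * g / (9 * eta)
v = 2 * (7.45e-08)^2 * 6543 * 9.81 / (9 * 0.001)
v = 7.91673e-08 m/s = 79.1673 nm/s

79.1673


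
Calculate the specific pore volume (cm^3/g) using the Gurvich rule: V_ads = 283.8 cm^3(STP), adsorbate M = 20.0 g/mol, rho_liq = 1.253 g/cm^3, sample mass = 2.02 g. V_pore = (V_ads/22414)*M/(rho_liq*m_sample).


Moles adsorbed n = V_ads / 22414 = 283.8 / 22414 = 1.266173e-02 mol
Liquid volume V_liq = n * M / rho_liq = 1.266173e-02 * 20.0 / 1.253 = 0.20210 cm^3
Specific pore volume V_pore = V_liq / m_sample = 0.20210 / 2.02
V_pore = 0.1001 cm^3/g

0.1001


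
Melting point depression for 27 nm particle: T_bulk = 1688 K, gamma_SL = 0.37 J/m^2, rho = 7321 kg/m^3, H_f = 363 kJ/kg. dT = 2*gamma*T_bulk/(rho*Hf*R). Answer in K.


Radius R = 27/2 = 13.5 nm = 1.35e-08 m
Convert H_f = 363 kJ/kg = 363000 J/kg
dT = 2 * gamma_SL * T_bulk / (rho * H_f * R)
dT = 2 * 0.37 * 1688 / (7321 * 363000 * 1.35e-08)
dT = 34.8 K

34.8


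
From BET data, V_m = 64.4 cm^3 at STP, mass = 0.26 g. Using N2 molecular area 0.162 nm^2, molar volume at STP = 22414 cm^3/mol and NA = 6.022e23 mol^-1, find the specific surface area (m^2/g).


Number of moles in monolayer = V_m / 22414 = 64.4 / 22414 = 0.0028732
Number of molecules = moles * NA = 0.0028732 * 6.022e23
SA = molecules * sigma / mass
SA = (64.4 / 22414) * 6.022e23 * 0.162e-18 / 0.26
SA = 1078.1 m^2/g

1078.1


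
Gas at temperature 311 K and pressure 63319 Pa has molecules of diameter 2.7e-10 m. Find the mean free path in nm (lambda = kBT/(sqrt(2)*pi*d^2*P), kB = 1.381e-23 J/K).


Mean free path: lambda = kB*T / (sqrt(2) * pi * d^2 * P)
lambda = 1.381e-23 * 311 / (sqrt(2) * pi * (2.7e-10)^2 * 63319)
lambda = 2.09425e-07 m
lambda = 209.42 nm

209.42


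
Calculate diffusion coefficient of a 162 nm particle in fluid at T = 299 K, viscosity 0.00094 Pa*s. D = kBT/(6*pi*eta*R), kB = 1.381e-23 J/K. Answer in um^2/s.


Radius R = 162/2 = 81 nm = 8.1e-08 m
D = kB*T / (6*pi*eta*R)
D = 1.381e-23 * 299 / (6 * pi * 0.00094 * 8.1e-08)
D = 2.87707e-12 m^2/s = 2.877 um^2/s

2.877


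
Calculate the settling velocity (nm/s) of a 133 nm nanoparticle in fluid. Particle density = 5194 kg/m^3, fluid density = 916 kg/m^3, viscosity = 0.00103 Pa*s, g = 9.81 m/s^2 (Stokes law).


Radius R = 133/2 nm = 6.65e-08 m
Density difference = 5194 - 916 = 4278 kg/m^3
v = 2 * R^2 * (rho_p - rho_f) * g / (9 * eta)
v = 2 * (6.65e-08)^2 * 4278 * 9.81 / (9 * 0.00103)
v = 4.00409e-08 m/s = 40.0409 nm/s

40.0409


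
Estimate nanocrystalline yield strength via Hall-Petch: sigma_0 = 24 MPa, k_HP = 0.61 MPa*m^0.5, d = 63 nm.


d = 63 nm = 6.3e-08 m
sqrt(d) = 0.000250998
Hall-Petch contribution = k / sqrt(d) = 0.61 / 0.000250998 = 2430.3 MPa
sigma = sigma_0 + k/sqrt(d) = 24 + 2430.3 = 2454.3 MPa

2454.3


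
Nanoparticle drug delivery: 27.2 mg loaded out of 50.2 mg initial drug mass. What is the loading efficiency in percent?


Drug loading efficiency = (drug loaded / drug initial) * 100
DLE = 27.2 / 50.2 * 100
DLE = 0.5418 * 100
DLE = 54.18%

54.18


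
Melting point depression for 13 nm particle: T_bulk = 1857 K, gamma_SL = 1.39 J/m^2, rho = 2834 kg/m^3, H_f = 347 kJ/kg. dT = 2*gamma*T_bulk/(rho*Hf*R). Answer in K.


Radius R = 13/2 = 6.5 nm = 6.5e-09 m
Convert H_f = 347 kJ/kg = 347000 J/kg
dT = 2 * gamma_SL * T_bulk / (rho * H_f * R)
dT = 2 * 1.39 * 1857 / (2834 * 347000 * 6.5e-09)
dT = 807.6 K

807.6


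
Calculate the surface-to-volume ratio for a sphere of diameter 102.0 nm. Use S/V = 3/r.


Radius r = 102.0/2 = 51 nm
S/V = 3 / r = 3 / 51
S/V = 0.0588 nm^-1

0.0588


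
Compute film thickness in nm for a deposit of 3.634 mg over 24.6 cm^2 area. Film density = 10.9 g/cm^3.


Convert: m = 3.634 mg = 3.6340e-06 kg, A = 24.6 cm^2 = 2.4600e-03 m^2, rho = 10.9 g/cm^3 = 10900 kg/m^3
t = m / (A * rho)
t = 3.6340e-06 / (2.4600e-03 * 10900)
t = 1.3553e-07 m = 135.5 nm

135.5


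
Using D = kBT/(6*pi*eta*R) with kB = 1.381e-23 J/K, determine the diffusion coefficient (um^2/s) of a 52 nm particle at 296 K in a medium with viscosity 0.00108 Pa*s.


Radius R = 52/2 = 26 nm = 2.6e-08 m
D = kB*T / (6*pi*eta*R)
D = 1.381e-23 * 296 / (6 * pi * 0.00108 * 2.6e-08)
D = 7.72302e-12 m^2/s = 7.723 um^2/s

7.723


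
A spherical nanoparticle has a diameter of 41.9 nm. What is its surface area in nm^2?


Radius r = 41.9/2 = 20.95 nm
Surface area SA = 4 * pi * r^2
SA = 4 * pi * (20.95)^2
SA = 5515.41 nm^2

5515.41


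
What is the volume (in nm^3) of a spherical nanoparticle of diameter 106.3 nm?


Radius r = 106.3/2 = 53.15 nm
Volume V = (4/3) * pi * r^3
V = (4/3) * pi * (53.15)^3
V = 628924.36 nm^3

628924.36


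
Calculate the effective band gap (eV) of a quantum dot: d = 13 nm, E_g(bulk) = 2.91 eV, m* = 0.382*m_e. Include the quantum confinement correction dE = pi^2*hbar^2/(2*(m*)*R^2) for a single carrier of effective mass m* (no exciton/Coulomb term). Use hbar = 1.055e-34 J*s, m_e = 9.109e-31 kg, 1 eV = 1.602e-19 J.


Radius R = 13/2 nm = 6.5e-09 m
Confinement energy dE = pi^2 * hbar^2 / (2 * m_eff * m_e * R^2)
dE = pi^2 * (1.055e-34)^2 / (2 * 0.382 * 9.109e-31 * (6.5e-09)^2) J, divided by 1.602e-19 J/eV
dE = 0.0233 eV
Total band gap = E_g(bulk) + dE = 2.91 + 0.0233 = 2.9333 eV

2.9333


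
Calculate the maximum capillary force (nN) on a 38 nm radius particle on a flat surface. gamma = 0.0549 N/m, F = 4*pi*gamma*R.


Convert radius: R = 38 nm = 3.8e-08 m
F = 4 * pi * gamma * R
F = 4 * pi * 0.0549 * 3.8e-08
F = 2.6216e-08 N = 26.216 nN

26.216


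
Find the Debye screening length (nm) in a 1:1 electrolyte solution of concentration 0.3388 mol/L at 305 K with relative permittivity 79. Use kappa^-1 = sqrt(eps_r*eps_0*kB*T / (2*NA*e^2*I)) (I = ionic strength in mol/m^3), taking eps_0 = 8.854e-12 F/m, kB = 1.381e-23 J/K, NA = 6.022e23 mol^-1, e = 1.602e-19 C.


Ionic strength I = 0.3388 * 1^2 * 1000 = 338.8 mol/m^3
kappa^-1 = sqrt(79 * 8.854e-12 * 1.381e-23 * 305 / (2 * 6.022e23 * (1.602e-19)^2 * 338.8))
kappa^-1 = 0.53 nm

0.53


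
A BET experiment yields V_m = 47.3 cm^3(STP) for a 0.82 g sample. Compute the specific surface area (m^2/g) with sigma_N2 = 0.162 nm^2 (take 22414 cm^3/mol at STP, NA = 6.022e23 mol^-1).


Number of moles in monolayer = V_m / 22414 = 47.3 / 22414 = 0.00211029
Number of molecules = moles * NA = 0.00211029 * 6.022e23
SA = molecules * sigma / mass
SA = (47.3 / 22414) * 6.022e23 * 0.162e-18 / 0.82
SA = 251.1 m^2/g

251.1


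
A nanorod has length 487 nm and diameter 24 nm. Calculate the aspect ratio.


Aspect ratio AR = length / diameter
AR = 487 / 24
AR = 20.29

20.29


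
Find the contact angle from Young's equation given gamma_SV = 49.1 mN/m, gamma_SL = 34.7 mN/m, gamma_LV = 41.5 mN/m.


cos(theta) = (gamma_SV - gamma_SL) / gamma_LV
cos(theta) = (49.1 - 34.7) / 41.5
cos(theta) = 0.346988
theta = arccos(0.346988) = 69.7 degrees

69.7


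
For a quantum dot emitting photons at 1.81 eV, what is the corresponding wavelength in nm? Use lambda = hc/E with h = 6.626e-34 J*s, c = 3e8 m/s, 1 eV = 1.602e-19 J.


Convert energy: E = 1.81 eV = 1.81 * 1.602e-19 = 2.89962e-19 J
lambda = h*c / E = 6.626e-34 * 3e8 / 2.89962e-19
lambda = 6.85538e-07 m = 685.5 nm

685.5


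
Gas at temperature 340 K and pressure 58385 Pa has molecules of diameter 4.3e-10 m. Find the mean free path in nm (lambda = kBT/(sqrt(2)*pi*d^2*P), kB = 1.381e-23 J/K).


Mean free path: lambda = kB*T / (sqrt(2) * pi * d^2 * P)
lambda = 1.381e-23 * 340 / (sqrt(2) * pi * (4.3e-10)^2 * 58385)
lambda = 9.7897e-08 m
lambda = 97.9 nm

97.9


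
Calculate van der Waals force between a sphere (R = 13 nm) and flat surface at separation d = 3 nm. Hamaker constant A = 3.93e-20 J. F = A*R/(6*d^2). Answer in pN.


Convert to SI: R = 13 nm = 1.3e-08 m, d = 3 nm = 3e-09 m
F = A * R / (6 * d^2)
F = 3.93e-20 * 1.3e-08 / (6 * (3e-09)^2)
F = 9.46111e-12 N = 9.461 pN

9.461


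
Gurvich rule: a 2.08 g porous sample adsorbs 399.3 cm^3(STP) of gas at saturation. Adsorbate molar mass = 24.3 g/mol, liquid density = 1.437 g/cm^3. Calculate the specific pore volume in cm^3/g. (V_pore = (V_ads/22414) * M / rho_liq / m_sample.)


Moles adsorbed n = V_ads / 22414 = 399.3 / 22414 = 1.781476e-02 mol
Liquid volume V_liq = n * M / rho_liq = 1.781476e-02 * 24.3 / 1.437 = 0.30125 cm^3
Specific pore volume V_pore = V_liq / m_sample = 0.30125 / 2.08
V_pore = 0.1448 cm^3/g

0.1448


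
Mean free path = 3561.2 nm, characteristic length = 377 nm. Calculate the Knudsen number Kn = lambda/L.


Knudsen number Kn = lambda / L
Kn = 3561.2 / 377
Kn = 9.4462

9.4462


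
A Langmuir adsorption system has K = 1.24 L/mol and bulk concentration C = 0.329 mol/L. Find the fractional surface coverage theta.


Langmuir isotherm: theta = K*C / (1 + K*C)
K*C = 1.24 * 0.329 = 0.40796
theta = 0.40796 / (1 + 0.40796) = 0.40796 / 1.40796
theta = 0.2898

0.2898


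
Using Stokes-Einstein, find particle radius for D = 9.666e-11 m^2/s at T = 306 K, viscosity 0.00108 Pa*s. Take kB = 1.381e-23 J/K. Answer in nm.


Stokes-Einstein: R = kB*T / (6*pi*eta*D)
R = 1.381e-23 * 306 / (6 * pi * 0.00108 * 9.666e-11)
R = 2.14755e-09 m = 2.15 nm

2.15


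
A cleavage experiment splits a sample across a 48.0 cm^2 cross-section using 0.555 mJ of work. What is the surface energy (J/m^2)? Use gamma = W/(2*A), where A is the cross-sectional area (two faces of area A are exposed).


Convert: A = 48.0 cm^2 = 0.0048 m^2, W = 0.555 mJ = 0.000555 J
Cleaving exposes two faces of area A, so total new surface = 2*A and gamma = W / (2*A)
gamma = 0.000555 / (2 * 0.0048)
gamma = 0.058 J/m^2

0.058


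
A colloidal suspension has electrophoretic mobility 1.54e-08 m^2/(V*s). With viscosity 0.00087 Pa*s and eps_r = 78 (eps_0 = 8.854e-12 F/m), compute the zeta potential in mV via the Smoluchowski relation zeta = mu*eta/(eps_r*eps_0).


Smoluchowski equation: zeta = mu * eta / (eps_r * eps_0)
zeta = 1.54e-08 * 0.00087 / (78 * 8.854e-12)
zeta = 0.0194 V = 19.4 mV

19.4


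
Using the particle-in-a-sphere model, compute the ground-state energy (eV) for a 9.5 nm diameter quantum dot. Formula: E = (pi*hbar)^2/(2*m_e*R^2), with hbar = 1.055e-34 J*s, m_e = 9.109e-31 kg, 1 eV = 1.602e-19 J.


Radius R = 9.5/2 = 4.75 nm = 4.75e-09 m
E = (pi * 1.055e-34)^2 / (2 * 9.109e-31 * (4.75e-09)^2)
E(J) = 2.67249e-21
E = E(J) / 1.602e-19 = 0.0167 eV

0.0167


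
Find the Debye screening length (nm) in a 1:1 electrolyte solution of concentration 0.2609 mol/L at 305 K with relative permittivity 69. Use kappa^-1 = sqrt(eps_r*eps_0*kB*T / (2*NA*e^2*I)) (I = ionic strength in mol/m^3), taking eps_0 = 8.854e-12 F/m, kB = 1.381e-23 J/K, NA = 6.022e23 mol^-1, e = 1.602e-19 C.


Ionic strength I = 0.2609 * 1^2 * 1000 = 260.9 mol/m^3
kappa^-1 = sqrt(69 * 8.854e-12 * 1.381e-23 * 305 / (2 * 6.022e23 * (1.602e-19)^2 * 260.9))
kappa^-1 = 0.565 nm

0.565


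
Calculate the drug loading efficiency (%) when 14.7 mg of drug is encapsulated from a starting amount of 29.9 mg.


Drug loading efficiency = (drug loaded / drug initial) * 100
DLE = 14.7 / 29.9 * 100
DLE = 0.4916 * 100
DLE = 49.16%

49.16


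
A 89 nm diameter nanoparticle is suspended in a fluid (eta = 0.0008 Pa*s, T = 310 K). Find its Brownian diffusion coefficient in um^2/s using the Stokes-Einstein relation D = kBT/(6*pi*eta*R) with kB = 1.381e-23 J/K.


Radius R = 89/2 = 44.5 nm = 4.45e-08 m
D = kB*T / (6*pi*eta*R)
D = 1.381e-23 * 310 / (6 * pi * 0.0008 * 4.45e-08)
D = 6.37976e-12 m^2/s = 6.38 um^2/s

6.38


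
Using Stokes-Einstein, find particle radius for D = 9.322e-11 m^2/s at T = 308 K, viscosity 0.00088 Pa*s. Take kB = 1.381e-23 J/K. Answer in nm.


Stokes-Einstein: R = kB*T / (6*pi*eta*D)
R = 1.381e-23 * 308 / (6 * pi * 0.00088 * 9.322e-11)
R = 2.75075e-09 m = 2.75 nm

2.75


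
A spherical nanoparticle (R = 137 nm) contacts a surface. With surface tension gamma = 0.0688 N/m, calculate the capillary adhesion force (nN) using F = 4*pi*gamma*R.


Convert radius: R = 137 nm = 1.37e-07 m
F = 4 * pi * gamma * R
F = 4 * pi * 0.0688 * 1.37e-07
F = 1.18446e-07 N = 118.4456 nN

118.4456


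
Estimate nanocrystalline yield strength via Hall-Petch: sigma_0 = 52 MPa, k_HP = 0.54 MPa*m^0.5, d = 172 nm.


d = 172 nm = 1.72e-07 m
sqrt(d) = 0.0004147288
Hall-Petch contribution = k / sqrt(d) = 0.54 / 0.0004147288 = 1302.1 MPa
sigma = sigma_0 + k/sqrt(d) = 52 + 1302.1 = 1354.1 MPa

1354.1


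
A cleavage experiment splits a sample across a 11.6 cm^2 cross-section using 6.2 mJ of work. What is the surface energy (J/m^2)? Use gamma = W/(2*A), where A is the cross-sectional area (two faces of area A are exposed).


Convert: A = 11.6 cm^2 = 0.00116 m^2, W = 6.2 mJ = 0.0062 J
Cleaving exposes two faces of area A, so total new surface = 2*A and gamma = W / (2*A)
gamma = 0.0062 / (2 * 0.00116)
gamma = 2.672 J/m^2

2.672


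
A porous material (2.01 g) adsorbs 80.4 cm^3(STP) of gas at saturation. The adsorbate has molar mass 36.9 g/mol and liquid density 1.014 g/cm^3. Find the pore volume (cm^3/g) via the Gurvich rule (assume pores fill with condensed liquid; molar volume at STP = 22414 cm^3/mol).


Moles adsorbed n = V_ads / 22414 = 80.4 / 22414 = 3.587044e-03 mol
Liquid volume V_liq = n * M / rho_liq = 3.587044e-03 * 36.9 / 1.014 = 0.13053 cm^3
Specific pore volume V_pore = V_liq / m_sample = 0.13053 / 2.01
V_pore = 0.0649 cm^3/g

0.0649


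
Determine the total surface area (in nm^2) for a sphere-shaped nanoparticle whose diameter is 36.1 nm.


Radius r = 36.1/2 = 18.05 nm
Surface area SA = 4 * pi * r^2
SA = 4 * pi * (18.05)^2
SA = 4094.15 nm^2

4094.15


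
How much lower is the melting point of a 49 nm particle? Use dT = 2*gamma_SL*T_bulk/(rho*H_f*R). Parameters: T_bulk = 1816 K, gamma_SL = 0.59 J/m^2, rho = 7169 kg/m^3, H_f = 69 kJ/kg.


Radius R = 49/2 = 24.5 nm = 2.45e-08 m
Convert H_f = 69 kJ/kg = 69000 J/kg
dT = 2 * gamma_SL * T_bulk / (rho * H_f * R)
dT = 2 * 0.59 * 1816 / (7169 * 69000 * 2.45e-08)
dT = 176.8 K

176.8


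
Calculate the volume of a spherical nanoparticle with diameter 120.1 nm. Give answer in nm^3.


Radius r = 120.1/2 = 60.05 nm
Volume V = (4/3) * pi * r^3
V = (4/3) * pi * (60.05)^3
V = 907042.52 nm^3

907042.52


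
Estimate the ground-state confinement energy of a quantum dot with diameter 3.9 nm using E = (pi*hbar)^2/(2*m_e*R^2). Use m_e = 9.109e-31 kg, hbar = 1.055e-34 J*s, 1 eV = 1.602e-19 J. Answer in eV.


Radius R = 3.9/2 = 1.95 nm = 1.95e-09 m
E = (pi * 1.055e-34)^2 / (2 * 9.109e-31 * (1.95e-09)^2)
E(J) = 1.58575e-20
E = E(J) / 1.602e-19 = 0.099 eV

0.099


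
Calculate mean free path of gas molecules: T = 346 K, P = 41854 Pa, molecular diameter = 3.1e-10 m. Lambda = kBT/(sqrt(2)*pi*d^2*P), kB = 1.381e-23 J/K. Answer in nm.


Mean free path: lambda = kB*T / (sqrt(2) * pi * d^2 * P)
lambda = 1.381e-23 * 346 / (sqrt(2) * pi * (3.1e-10)^2 * 41854)
lambda = 2.6739e-07 m
lambda = 267.39 nm

267.39


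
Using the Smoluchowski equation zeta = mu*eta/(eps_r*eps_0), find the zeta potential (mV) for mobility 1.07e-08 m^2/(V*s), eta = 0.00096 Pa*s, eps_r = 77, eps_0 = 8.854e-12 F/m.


Smoluchowski equation: zeta = mu * eta / (eps_r * eps_0)
zeta = 1.07e-08 * 0.00096 / (77 * 8.854e-12)
zeta = 0.015067 V = 15.07 mV

15.07


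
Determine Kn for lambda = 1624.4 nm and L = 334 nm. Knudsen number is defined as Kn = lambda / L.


Knudsen number Kn = lambda / L
Kn = 1624.4 / 334
Kn = 4.8635

4.8635


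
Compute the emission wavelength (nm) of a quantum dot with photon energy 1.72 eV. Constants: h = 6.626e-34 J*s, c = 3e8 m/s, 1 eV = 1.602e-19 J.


Convert energy: E = 1.72 eV = 1.72 * 1.602e-19 = 2.75544e-19 J
lambda = h*c / E = 6.626e-34 * 3e8 / 2.75544e-19
lambda = 7.21409e-07 m = 721.4 nm

721.4


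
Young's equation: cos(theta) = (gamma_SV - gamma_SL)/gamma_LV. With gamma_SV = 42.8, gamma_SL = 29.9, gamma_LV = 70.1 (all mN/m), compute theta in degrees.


cos(theta) = (gamma_SV - gamma_SL) / gamma_LV
cos(theta) = (42.8 - 29.9) / 70.1
cos(theta) = 0.184023
theta = arccos(0.184023) = 79.4 degrees

79.4


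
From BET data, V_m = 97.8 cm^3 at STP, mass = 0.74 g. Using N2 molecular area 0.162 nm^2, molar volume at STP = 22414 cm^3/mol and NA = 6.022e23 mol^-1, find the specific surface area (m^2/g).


Number of moles in monolayer = V_m / 22414 = 97.8 / 22414 = 0.00436334
Number of molecules = moles * NA = 0.00436334 * 6.022e23
SA = molecules * sigma / mass
SA = (97.8 / 22414) * 6.022e23 * 0.162e-18 / 0.74
SA = 575.2 m^2/g

575.2


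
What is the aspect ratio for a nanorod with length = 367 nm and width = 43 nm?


Aspect ratio AR = length / diameter
AR = 367 / 43
AR = 8.53

8.53


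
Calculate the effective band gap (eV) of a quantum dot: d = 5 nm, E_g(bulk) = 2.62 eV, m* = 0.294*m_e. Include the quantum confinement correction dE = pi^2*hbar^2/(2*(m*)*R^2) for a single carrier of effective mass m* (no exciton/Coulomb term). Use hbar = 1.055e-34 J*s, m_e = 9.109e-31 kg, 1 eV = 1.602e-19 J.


Radius R = 5/2 nm = 2.5e-09 m
Confinement energy dE = pi^2 * hbar^2 / (2 * m_eff * m_e * R^2)
dE = pi^2 * (1.055e-34)^2 / (2 * 0.294 * 9.109e-31 * (2.5e-09)^2) J, divided by 1.602e-19 J/eV
dE = 0.2048 eV
Total band gap = E_g(bulk) + dE = 2.62 + 0.2048 = 2.8248 eV

2.8248


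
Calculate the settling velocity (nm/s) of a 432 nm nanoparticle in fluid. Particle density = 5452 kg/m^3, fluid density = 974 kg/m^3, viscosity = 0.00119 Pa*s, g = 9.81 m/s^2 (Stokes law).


Radius R = 432/2 nm = 2.16e-07 m
Density difference = 5452 - 974 = 4478 kg/m^3
v = 2 * R^2 * (rho_p - rho_f) * g / (9 * eta)
v = 2 * (2.16e-07)^2 * 4478 * 9.81 / (9 * 0.00119)
v = 3.82738e-07 m/s = 382.7376 nm/s

382.7376


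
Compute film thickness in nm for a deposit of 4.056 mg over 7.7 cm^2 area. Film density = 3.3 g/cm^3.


Convert: m = 4.056 mg = 4.0560e-06 kg, A = 7.7 cm^2 = 7.7000e-04 m^2, rho = 3.3 g/cm^3 = 3300 kg/m^3
t = m / (A * rho)
t = 4.0560e-06 / (7.7000e-04 * 3300)
t = 1.5962e-06 m = 1596.2 nm

1596.2


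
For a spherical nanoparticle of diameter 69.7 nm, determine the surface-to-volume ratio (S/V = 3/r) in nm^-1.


Radius r = 69.7/2 = 34.85 nm
S/V = 3 / r = 3 / 34.85
S/V = 0.0861 nm^-1

0.0861


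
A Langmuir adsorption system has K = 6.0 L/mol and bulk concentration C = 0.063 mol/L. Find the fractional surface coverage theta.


Langmuir isotherm: theta = K*C / (1 + K*C)
K*C = 6.0 * 0.063 = 0.378
theta = 0.378 / (1 + 0.378) = 0.378 / 1.378
theta = 0.2743

0.2743


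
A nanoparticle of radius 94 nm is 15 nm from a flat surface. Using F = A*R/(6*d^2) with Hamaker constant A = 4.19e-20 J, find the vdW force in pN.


Convert to SI: R = 94 nm = 9.4e-08 m, d = 15 nm = 1.5e-08 m
F = A * R / (6 * d^2)
F = 4.19e-20 * 9.4e-08 / (6 * (1.5e-08)^2)
F = 2.91748e-12 N = 2.917 pN

2.917


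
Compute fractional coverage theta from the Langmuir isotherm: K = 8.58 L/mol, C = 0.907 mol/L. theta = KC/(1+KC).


Langmuir isotherm: theta = K*C / (1 + K*C)
K*C = 8.58 * 0.907 = 7.78206
theta = 7.78206 / (1 + 7.78206) = 7.78206 / 8.78206
theta = 0.8861

0.8861


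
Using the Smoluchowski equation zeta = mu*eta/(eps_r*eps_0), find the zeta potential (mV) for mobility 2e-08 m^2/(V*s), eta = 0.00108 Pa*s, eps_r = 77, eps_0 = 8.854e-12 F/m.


Smoluchowski equation: zeta = mu * eta / (eps_r * eps_0)
zeta = 2e-08 * 0.00108 / (77 * 8.854e-12)
zeta = 0.031683 V = 31.68 mV

31.68


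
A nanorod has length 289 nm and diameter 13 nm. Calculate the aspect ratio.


Aspect ratio AR = length / diameter
AR = 289 / 13
AR = 22.23

22.23


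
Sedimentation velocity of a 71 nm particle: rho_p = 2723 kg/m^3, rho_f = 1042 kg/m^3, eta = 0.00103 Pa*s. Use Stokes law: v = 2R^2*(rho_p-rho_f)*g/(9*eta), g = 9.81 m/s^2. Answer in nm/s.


Radius R = 71/2 nm = 3.55e-08 m
Density difference = 2723 - 1042 = 1681 kg/m^3
v = 2 * R^2 * (rho_p - rho_f) * g / (9 * eta)
v = 2 * (3.55e-08)^2 * 1681 * 9.81 / (9 * 0.00103)
v = 4.48377e-09 m/s = 4.4838 nm/s

4.4838


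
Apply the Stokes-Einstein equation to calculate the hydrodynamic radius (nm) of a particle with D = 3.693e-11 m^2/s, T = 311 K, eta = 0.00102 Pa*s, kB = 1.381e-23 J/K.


Stokes-Einstein: R = kB*T / (6*pi*eta*D)
R = 1.381e-23 * 311 / (6 * pi * 0.00102 * 3.693e-11)
R = 6.04886e-09 m = 6.05 nm

6.05


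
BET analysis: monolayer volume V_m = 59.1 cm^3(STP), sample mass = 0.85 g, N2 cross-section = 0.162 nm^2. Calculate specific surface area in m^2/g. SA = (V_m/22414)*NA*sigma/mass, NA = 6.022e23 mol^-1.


Number of moles in monolayer = V_m / 22414 = 59.1 / 22414 = 0.00263674
Number of molecules = moles * NA = 0.00263674 * 6.022e23
SA = molecules * sigma / mass
SA = (59.1 / 22414) * 6.022e23 * 0.162e-18 / 0.85
SA = 302.6 m^2/g

302.6


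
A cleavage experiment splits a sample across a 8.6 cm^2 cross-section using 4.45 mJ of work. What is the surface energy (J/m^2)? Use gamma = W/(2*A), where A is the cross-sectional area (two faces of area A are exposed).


Convert: A = 8.6 cm^2 = 0.00086 m^2, W = 4.45 mJ = 0.00445 J
Cleaving exposes two faces of area A, so total new surface = 2*A and gamma = W / (2*A)
gamma = 0.00445 / (2 * 0.00086)
gamma = 2.587 J/m^2

2.587


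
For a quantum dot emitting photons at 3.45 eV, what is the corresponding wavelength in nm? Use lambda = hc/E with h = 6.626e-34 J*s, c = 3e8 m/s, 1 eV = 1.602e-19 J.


Convert energy: E = 3.45 eV = 3.45 * 1.602e-19 = 5.5269e-19 J
lambda = h*c / E = 6.626e-34 * 3e8 / 5.5269e-19
lambda = 3.59659e-07 m = 359.7 nm

359.7


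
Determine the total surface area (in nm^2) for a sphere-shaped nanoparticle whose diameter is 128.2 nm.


Radius r = 128.2/2 = 64.1 nm
Surface area SA = 4 * pi * r^2
SA = 4 * pi * (64.1)^2
SA = 51632.83 nm^2

51632.83


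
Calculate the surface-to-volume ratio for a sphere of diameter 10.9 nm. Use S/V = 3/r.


Radius r = 10.9/2 = 5.45 nm
S/V = 3 / r = 3 / 5.45
S/V = 0.5505 nm^-1

0.5505


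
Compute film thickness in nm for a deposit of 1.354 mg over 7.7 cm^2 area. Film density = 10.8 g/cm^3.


Convert: m = 1.354 mg = 1.3540e-06 kg, A = 7.7 cm^2 = 7.7000e-04 m^2, rho = 10.8 g/cm^3 = 10800 kg/m^3
t = m / (A * rho)
t = 1.3540e-06 / (7.7000e-04 * 10800)
t = 1.6282e-07 m = 162.8 nm

162.8


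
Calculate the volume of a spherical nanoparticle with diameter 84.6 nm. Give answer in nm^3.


Radius r = 84.6/2 = 42.3 nm
Volume V = (4/3) * pi * r^3
V = (4/3) * pi * (42.3)^3
V = 317036.83 nm^3

317036.83


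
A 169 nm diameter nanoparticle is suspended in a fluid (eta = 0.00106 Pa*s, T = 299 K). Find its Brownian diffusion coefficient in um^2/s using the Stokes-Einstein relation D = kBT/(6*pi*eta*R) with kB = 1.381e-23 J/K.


Radius R = 169/2 = 84.5 nm = 8.45e-08 m
D = kB*T / (6*pi*eta*R)
D = 1.381e-23 * 299 / (6 * pi * 0.00106 * 8.45e-08)
D = 2.44569e-12 m^2/s = 2.446 um^2/s

2.446


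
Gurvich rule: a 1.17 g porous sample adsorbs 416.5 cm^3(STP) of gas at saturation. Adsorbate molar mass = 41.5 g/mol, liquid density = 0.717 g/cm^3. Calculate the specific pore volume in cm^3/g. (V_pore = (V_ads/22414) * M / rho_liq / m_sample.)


Moles adsorbed n = V_ads / 22414 = 416.5 / 22414 = 1.858214e-02 mol
Liquid volume V_liq = n * M / rho_liq = 1.858214e-02 * 41.5 / 0.717 = 1.07554 cm^3
Specific pore volume V_pore = V_liq / m_sample = 1.07554 / 1.17
V_pore = 0.9193 cm^3/g

0.9193


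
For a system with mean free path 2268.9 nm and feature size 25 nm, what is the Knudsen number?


Knudsen number Kn = lambda / L
Kn = 2268.9 / 25
Kn = 90.756

90.756


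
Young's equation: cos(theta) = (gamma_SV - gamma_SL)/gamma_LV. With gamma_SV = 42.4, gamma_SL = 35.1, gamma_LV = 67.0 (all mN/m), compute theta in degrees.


cos(theta) = (gamma_SV - gamma_SL) / gamma_LV
cos(theta) = (42.4 - 35.1) / 67.0
cos(theta) = 0.108955
theta = arccos(0.108955) = 83.74 degrees

83.74


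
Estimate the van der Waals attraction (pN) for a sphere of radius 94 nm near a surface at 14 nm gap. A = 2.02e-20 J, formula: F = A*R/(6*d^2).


Convert to SI: R = 94 nm = 9.4e-08 m, d = 14 nm = 1.4e-08 m
F = A * R / (6 * d^2)
F = 2.02e-20 * 9.4e-08 / (6 * (1.4e-08)^2)
F = 1.61463e-12 N = 1.615 pN

1.615


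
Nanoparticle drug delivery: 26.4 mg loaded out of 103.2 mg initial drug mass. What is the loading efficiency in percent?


Drug loading efficiency = (drug loaded / drug initial) * 100
DLE = 26.4 / 103.2 * 100
DLE = 0.2558 * 100
DLE = 25.58%

25.58


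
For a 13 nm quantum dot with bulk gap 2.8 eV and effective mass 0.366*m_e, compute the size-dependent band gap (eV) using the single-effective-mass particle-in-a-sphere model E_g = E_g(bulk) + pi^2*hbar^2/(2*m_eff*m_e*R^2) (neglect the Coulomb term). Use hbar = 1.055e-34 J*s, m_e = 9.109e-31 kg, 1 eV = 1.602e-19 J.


Radius R = 13/2 nm = 6.5e-09 m
Confinement energy dE = pi^2 * hbar^2 / (2 * m_eff * m_e * R^2)
dE = pi^2 * (1.055e-34)^2 / (2 * 0.366 * 9.109e-31 * (6.5e-09)^2) J, divided by 1.602e-19 J/eV
dE = 0.0243 eV
Total band gap = E_g(bulk) + dE = 2.8 + 0.0243 = 2.8243 eV

2.8243


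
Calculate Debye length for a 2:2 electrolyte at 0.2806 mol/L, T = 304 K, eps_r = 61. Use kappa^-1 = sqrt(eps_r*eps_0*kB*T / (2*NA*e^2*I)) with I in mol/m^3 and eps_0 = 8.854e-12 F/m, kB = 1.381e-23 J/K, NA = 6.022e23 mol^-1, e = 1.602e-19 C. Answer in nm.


Ionic strength I = 0.2806 * 2^2 * 1000 = 1122.4 mol/m^3
kappa^-1 = sqrt(61 * 8.854e-12 * 1.381e-23 * 304 / (2 * 6.022e23 * (1.602e-19)^2 * 1122.4))
kappa^-1 = 0.256 nm

0.256


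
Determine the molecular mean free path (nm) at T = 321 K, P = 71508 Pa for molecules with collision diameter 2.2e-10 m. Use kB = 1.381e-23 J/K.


Mean free path: lambda = kB*T / (sqrt(2) * pi * d^2 * P)
lambda = 1.381e-23 * 321 / (sqrt(2) * pi * (2.2e-10)^2 * 71508)
lambda = 2.88293e-07 m
lambda = 288.29 nm

288.29


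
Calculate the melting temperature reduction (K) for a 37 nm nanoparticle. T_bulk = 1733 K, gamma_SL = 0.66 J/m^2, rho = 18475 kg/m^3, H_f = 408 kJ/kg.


Radius R = 37/2 = 18.5 nm = 1.85e-08 m
Convert H_f = 408 kJ/kg = 408000 J/kg
dT = 2 * gamma_SL * T_bulk / (rho * H_f * R)
dT = 2 * 0.66 * 1733 / (18475 * 408000 * 1.85e-08)
dT = 16.4 K

16.4


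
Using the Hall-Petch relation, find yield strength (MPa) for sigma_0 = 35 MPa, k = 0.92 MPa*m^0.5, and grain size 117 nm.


d = 117 nm = 1.17e-07 m
sqrt(d) = 0.0003420526
Hall-Petch contribution = k / sqrt(d) = 0.92 / 0.0003420526 = 2689.6 MPa
sigma = sigma_0 + k/sqrt(d) = 35 + 2689.6 = 2724.6 MPa

2724.6


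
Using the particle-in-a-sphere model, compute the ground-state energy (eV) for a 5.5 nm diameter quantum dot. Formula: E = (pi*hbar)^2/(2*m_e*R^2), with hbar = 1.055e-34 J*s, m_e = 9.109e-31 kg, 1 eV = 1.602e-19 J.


Radius R = 5.5/2 = 2.75 nm = 2.75e-09 m
E = (pi * 1.055e-34)^2 / (2 * 9.109e-31 * (2.75e-09)^2)
E(J) = 7.97331e-21
E = E(J) / 1.602e-19 = 0.0498 eV

0.0498


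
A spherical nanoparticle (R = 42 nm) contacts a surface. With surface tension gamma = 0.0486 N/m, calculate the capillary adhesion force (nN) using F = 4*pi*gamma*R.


Convert radius: R = 42 nm = 4.2e-08 m
F = 4 * pi * gamma * R
F = 4 * pi * 0.0486 * 4.2e-08
F = 2.56505e-08 N = 25.6505 nN

25.6505


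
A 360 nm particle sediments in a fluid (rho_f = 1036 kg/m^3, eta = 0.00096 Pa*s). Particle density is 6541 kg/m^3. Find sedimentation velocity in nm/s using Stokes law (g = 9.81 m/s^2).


Radius R = 360/2 nm = 1.8e-07 m
Density difference = 6541 - 1036 = 5505 kg/m^3
v = 2 * R^2 * (rho_p - rho_f) * g / (9 * eta)
v = 2 * (1.8e-07)^2 * 5505 * 9.81 / (9 * 0.00096)
v = 4.0503e-07 m/s = 405.0304 nm/s

405.0304


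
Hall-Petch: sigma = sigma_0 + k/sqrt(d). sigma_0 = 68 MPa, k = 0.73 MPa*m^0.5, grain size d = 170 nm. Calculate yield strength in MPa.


d = 170 nm = 1.7e-07 m
sqrt(d) = 0.0004123106
Hall-Petch contribution = k / sqrt(d) = 0.73 / 0.0004123106 = 1770.5 MPa
sigma = sigma_0 + k/sqrt(d) = 68 + 1770.5 = 1838.5 MPa

1838.5


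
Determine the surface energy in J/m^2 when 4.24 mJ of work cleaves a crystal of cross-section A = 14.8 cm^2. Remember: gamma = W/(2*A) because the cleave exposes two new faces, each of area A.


Convert: A = 14.8 cm^2 = 0.00148 m^2, W = 4.24 mJ = 0.00424 J
Cleaving exposes two faces of area A, so total new surface = 2*A and gamma = W / (2*A)
gamma = 0.00424 / (2 * 0.00148)
gamma = 1.432 J/m^2

1.432


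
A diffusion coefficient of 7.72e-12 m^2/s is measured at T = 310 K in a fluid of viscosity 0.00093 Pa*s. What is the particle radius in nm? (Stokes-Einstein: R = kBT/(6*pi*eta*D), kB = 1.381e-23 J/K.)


Stokes-Einstein: R = kB*T / (6*pi*eta*D)
R = 1.381e-23 * 310 / (6 * pi * 0.00093 * 7.72e-12)
R = 3.1634e-08 m = 31.63 nm

31.63


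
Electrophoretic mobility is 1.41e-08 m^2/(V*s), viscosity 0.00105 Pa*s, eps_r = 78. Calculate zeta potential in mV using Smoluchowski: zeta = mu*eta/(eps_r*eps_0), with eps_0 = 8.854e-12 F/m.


Smoluchowski equation: zeta = mu * eta / (eps_r * eps_0)
zeta = 1.41e-08 * 0.00105 / (78 * 8.854e-12)
zeta = 0.021438 V = 21.44 mV

21.44


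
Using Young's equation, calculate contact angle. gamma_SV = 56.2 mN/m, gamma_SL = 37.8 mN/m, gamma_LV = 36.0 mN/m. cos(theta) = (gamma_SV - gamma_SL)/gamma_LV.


cos(theta) = (gamma_SV - gamma_SL) / gamma_LV
cos(theta) = (56.2 - 37.8) / 36.0
cos(theta) = 0.511111
theta = arccos(0.511111) = 59.26 degrees

59.26


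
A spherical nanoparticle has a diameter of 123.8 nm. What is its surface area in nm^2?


Radius r = 123.8/2 = 61.9 nm
Surface area SA = 4 * pi * r^2
SA = 4 * pi * (61.9)^2
SA = 48149.43 nm^2

48149.43


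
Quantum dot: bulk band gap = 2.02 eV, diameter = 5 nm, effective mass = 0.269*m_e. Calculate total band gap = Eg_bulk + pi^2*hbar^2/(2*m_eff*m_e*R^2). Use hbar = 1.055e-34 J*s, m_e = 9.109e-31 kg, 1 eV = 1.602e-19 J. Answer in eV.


Radius R = 5/2 nm = 2.5e-09 m
Confinement energy dE = pi^2 * hbar^2 / (2 * m_eff * m_e * R^2)
dE = pi^2 * (1.055e-34)^2 / (2 * 0.269 * 9.109e-31 * (2.5e-09)^2) J, divided by 1.602e-19 J/eV
dE = 0.2239 eV
Total band gap = E_g(bulk) + dE = 2.02 + 0.2239 = 2.2439 eV

2.2439


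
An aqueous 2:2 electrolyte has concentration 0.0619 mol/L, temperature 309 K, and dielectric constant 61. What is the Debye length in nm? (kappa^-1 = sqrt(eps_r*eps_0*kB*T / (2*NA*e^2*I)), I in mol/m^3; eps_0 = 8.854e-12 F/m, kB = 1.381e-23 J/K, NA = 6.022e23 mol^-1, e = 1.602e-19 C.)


Ionic strength I = 0.0619 * 2^2 * 1000 = 247.6 mol/m^3
kappa^-1 = sqrt(61 * 8.854e-12 * 1.381e-23 * 309 / (2 * 6.022e23 * (1.602e-19)^2 * 247.6))
kappa^-1 = 0.549 nm

0.549


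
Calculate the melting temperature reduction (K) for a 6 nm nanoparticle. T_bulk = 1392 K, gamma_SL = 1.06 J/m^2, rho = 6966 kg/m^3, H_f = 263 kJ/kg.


Radius R = 6/2 = 3 nm = 3e-09 m
Convert H_f = 263 kJ/kg = 263000 J/kg
dT = 2 * gamma_SL * T_bulk / (rho * H_f * R)
dT = 2 * 1.06 * 1392 / (6966 * 263000 * 3e-09)
dT = 536.9 K

536.9


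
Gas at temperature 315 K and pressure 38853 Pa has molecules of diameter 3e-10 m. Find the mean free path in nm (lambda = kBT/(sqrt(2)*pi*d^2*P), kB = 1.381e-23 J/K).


Mean free path: lambda = kB*T / (sqrt(2) * pi * d^2 * P)
lambda = 1.381e-23 * 315 / (sqrt(2) * pi * (3e-10)^2 * 38853)
lambda = 2.80009e-07 m
lambda = 280.01 nm

280.01


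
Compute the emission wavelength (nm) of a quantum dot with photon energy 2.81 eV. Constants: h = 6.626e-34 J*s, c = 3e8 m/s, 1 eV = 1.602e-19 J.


Convert energy: E = 2.81 eV = 2.81 * 1.602e-19 = 4.50162e-19 J
lambda = h*c / E = 6.626e-34 * 3e8 / 4.50162e-19
lambda = 4.41574e-07 m = 441.6 nm

441.6


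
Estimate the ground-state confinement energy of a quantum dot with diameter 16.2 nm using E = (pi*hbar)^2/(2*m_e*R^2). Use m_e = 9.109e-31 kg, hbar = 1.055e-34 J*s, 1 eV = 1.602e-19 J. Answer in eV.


Radius R = 16.2/2 = 8.1 nm = 8.1e-09 m
E = (pi * 1.055e-34)^2 / (2 * 9.109e-31 * (8.1e-09)^2)
E(J) = 9.19039e-22
E = E(J) / 1.602e-19 = 0.0057 eV

0.0057
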